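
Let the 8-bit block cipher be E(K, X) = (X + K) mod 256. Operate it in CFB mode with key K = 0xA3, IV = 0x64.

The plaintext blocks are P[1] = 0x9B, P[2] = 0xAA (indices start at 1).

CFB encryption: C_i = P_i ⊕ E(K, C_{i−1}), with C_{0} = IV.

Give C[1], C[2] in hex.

C[1] = 0x9C, C[2] = 0x95

C[1]: E(K, 0x64) = 0x07; 0x9B ⊕ 0x07 = 0x9C.
C[2]: E(K, 0x9C) = 0x3F; 0xAA ⊕ 0x3F = 0x95.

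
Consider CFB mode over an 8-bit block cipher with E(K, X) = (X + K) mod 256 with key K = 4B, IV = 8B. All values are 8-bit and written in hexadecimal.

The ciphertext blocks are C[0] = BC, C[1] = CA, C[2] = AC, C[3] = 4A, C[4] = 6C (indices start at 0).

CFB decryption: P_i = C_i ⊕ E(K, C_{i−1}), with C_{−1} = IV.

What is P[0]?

P[0] = 6A

P[0]: E(K, 8B) = D6; BC ⊕ D6 = 6A.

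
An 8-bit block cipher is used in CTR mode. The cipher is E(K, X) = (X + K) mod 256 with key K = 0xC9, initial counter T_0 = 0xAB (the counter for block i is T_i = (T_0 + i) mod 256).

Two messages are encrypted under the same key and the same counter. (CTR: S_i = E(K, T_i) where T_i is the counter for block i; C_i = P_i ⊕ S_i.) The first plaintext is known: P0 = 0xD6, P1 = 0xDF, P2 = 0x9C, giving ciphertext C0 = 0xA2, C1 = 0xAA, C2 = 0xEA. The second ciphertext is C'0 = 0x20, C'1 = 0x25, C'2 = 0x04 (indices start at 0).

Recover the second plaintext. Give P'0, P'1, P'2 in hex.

P'0 = 0x54, P'1 = 0x50, P'2 = 0x72

In CTR with a reused counter, both messages share the same keystream S_i, so C_i ⊕ C'_i = P_i ⊕ P'_i and thus P'_i = P_i ⊕ C_i ⊕ C'_i.
P'0: 0xD6 ⊕ 0xA2 ⊕ 0x20 = 0x54.
P'1: 0xDF ⊕ 0xAA ⊕ 0x25 = 0x50.
P'2: 0x9C ⊕ 0xEA ⊕ 0x04 = 0x72.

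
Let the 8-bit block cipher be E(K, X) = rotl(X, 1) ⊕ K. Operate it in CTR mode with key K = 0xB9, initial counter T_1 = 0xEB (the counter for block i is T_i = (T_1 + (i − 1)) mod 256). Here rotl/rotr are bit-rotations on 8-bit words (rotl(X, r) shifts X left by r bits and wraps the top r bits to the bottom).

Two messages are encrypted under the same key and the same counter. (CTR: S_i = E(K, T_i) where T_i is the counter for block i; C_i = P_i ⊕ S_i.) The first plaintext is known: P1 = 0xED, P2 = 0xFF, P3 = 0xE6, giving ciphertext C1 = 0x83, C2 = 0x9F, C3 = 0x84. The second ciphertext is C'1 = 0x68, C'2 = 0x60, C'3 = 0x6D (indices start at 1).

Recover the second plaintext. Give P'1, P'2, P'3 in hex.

P'1 = 0x06, P'2 = 0x00, P'3 = 0x0F

In CTR with a reused counter, both messages share the same keystream S_i, so C_i ⊕ C'_i = P_i ⊕ P'_i and thus P'_i = P_i ⊕ C_i ⊕ C'_i.
P'1: 0xED ⊕ 0x83 ⊕ 0x68 = 0x06.
P'2: 0xFF ⊕ 0x9F ⊕ 0x60 = 0x00.
P'3: 0xE6 ⊕ 0x84 ⊕ 0x6D = 0x0F.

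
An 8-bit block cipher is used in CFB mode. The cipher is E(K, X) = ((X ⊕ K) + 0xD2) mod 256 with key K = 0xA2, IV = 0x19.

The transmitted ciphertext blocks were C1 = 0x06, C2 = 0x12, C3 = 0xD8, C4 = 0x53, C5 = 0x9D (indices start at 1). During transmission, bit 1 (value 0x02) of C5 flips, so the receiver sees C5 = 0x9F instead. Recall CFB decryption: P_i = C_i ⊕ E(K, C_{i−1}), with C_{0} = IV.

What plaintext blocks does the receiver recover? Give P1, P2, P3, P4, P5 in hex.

P1 = 0x8B, P2 = 0x64, P3 = 0x5A, P4 = 0x1F, P5 = 0x5C

Only C5 changed, to 0x9F. In CFB, a change in C_i flips the same bit in P_i and garbles P_{i+1}. Decrypting the received ciphertext:
P1: E(K, 0x19) = 0x8D; 0x06 ⊕ 0x8D = 0x8B.
P2: E(K, 0x06) = 0x76; 0x12 ⊕ 0x76 = 0x64.
P3: E(K, 0x12) = 0x82; 0xD8 ⊕ 0x82 = 0x5A.
P4: E(K, 0xD8) = 0x4C; 0x53 ⊕ 0x4C = 0x1F.
P5: E(K, 0x53) = 0xC3; 0x9F ⊕ 0xC3 = 0x5C.
Blocks that differ from the original plaintext: P5.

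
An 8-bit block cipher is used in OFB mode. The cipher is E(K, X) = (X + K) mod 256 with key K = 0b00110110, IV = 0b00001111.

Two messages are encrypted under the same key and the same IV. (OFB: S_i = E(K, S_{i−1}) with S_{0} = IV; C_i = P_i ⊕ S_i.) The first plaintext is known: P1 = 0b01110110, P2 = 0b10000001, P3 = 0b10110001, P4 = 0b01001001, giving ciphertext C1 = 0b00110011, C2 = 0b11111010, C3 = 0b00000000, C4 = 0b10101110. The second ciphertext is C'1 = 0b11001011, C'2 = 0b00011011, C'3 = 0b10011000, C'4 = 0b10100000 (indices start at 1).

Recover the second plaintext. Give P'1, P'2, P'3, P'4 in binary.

P'1 = 0b10001110, P'2 = 0b01100000, P'3 = 0b00101001, P'4 = 0b01000111

In OFB with a reused IV, both messages share the same keystream S_i, so C_i ⊕ C'_i = P_i ⊕ P'_i and thus P'_i = P_i ⊕ C_i ⊕ C'_i.
P'1: 0b01110110 ⊕ 0b00110011 ⊕ 0b11001011 = 0b10001110.
P'2: 0b10000001 ⊕ 0b11111010 ⊕ 0b00011011 = 0b01100000.
P'3: 0b10110001 ⊕ 0b00000000 ⊕ 0b10011000 = 0b00101001.
P'4: 0b01001001 ⊕ 0b10101110 ⊕ 0b10100000 = 0b01000111.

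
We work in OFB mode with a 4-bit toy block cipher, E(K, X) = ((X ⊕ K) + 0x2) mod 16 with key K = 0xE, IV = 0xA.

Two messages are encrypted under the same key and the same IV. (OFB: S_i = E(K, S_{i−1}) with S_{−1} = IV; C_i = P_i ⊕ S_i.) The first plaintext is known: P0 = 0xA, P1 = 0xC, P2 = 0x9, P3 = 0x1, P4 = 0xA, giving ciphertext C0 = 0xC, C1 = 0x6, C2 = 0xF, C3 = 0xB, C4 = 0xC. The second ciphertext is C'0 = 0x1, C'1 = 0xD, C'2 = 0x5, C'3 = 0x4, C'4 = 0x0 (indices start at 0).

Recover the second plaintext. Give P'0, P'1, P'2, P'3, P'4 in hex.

P'0 = 0x7, P'1 = 0x7, P'2 = 0x3, P'3 = 0xE, P'4 = 0x6

In OFB with a reused IV, both messages share the same keystream S_i, so C_i ⊕ C'_i = P_i ⊕ P'_i and thus P'_i = P_i ⊕ C_i ⊕ C'_i.
P'0: 0xA ⊕ 0xC ⊕ 0x1 = 0x7.
P'1: 0xC ⊕ 0x6 ⊕ 0xD = 0x7.
P'2: 0x9 ⊕ 0xF ⊕ 0x5 = 0x3.
P'3: 0x1 ⊕ 0xB ⊕ 0x4 = 0xE.
P'4: 0xA ⊕ 0xC ⊕ 0x0 = 0x6.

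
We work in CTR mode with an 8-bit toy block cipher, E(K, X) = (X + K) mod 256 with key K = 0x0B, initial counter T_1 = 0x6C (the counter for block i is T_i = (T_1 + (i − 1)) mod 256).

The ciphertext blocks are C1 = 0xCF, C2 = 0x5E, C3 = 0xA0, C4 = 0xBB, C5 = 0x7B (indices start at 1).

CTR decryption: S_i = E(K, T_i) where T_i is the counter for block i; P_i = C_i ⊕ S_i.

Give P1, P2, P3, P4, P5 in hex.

P1: T = 0x6C, S = E(K, T) = 0x77; 0xCF ⊕ 0x77 = 0xB8.
P2: T = 0x6D, S = E(K, T) = 0x78; 0x5E ⊕ 0x78 = 0x26.
P3: T = 0x6E, S = E(K, T) = 0x79; 0xA0 ⊕ 0x79 = 0xD9.
P4: T = 0x6F, S = E(K, T) = 0x7A; 0xBB ⊕ 0x7A = 0xC1.
P5: T = 0x70, S = E(K, T) = 0x7B; 0x7B ⊕ 0x7B = 0x00.

P1 = 0xB8, P2 = 0x26, P3 = 0xD9, P4 = 0xC1, P5 = 0x00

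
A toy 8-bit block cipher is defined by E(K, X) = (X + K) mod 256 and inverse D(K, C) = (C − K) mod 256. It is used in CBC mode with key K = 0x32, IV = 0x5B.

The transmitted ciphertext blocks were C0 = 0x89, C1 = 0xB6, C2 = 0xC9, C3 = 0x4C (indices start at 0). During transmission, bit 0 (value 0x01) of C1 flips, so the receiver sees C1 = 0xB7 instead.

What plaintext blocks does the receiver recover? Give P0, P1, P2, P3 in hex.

CBC decryption: P_i = D(K, C_i) ⊕ C_{i−1}, with C_{−1} = IV.
Only C1 changed, to 0xB7. In CBC, a change in C_i garbles P_i and flips the same bit in P_{i+1}. Decrypting the received ciphertext:
P0: D(K, 0x89) = 0x57; 0x57 ⊕ 0x5B = 0x0C.
P1: D(K, 0xB7) = 0x85; 0x85 ⊕ 0x89 = 0x0C.
P2: D(K, 0xC9) = 0x97; 0x97 ⊕ 0xB7 = 0x20.
P3: D(K, 0x4C) = 0x1A; 0x1A ⊕ 0xC9 = 0xD3.
Blocks that differ from the original plaintext: P1, P2.

P0 = 0x0C, P1 = 0x0C, P2 = 0x20, P3 = 0xD3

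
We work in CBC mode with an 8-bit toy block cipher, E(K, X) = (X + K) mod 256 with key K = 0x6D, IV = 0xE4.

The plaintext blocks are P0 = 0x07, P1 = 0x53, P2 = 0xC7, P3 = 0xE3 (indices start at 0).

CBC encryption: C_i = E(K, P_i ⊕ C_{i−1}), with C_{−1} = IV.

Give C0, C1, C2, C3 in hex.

C0 = 0x50, C1 = 0x70, C2 = 0x24, C3 = 0x34

C0: P0 ⊕ 0xE4 = 0xE3; E(K, 0xE3) = 0x50.
C1: P1 ⊕ 0x50 = 0x03; E(K, 0x03) = 0x70.
C2: P2 ⊕ 0x70 = 0xB7; E(K, 0xB7) = 0x24.
C3: P3 ⊕ 0x24 = 0xC7; E(K, 0xC7) = 0x34.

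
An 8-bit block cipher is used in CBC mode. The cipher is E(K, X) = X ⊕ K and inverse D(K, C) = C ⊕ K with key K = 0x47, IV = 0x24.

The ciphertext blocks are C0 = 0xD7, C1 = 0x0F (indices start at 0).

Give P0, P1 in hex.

P0 = 0xB4, P1 = 0x9F

CBC decryption: P_i = D(K, C_i) ⊕ C_{i−1}, with C_{−1} = IV.
P0: D(K, 0xD7) = 0x90; 0x90 ⊕ 0x24 = 0xB4.
P1: D(K, 0x0F) = 0x48; 0x48 ⊕ 0xD7 = 0x9F.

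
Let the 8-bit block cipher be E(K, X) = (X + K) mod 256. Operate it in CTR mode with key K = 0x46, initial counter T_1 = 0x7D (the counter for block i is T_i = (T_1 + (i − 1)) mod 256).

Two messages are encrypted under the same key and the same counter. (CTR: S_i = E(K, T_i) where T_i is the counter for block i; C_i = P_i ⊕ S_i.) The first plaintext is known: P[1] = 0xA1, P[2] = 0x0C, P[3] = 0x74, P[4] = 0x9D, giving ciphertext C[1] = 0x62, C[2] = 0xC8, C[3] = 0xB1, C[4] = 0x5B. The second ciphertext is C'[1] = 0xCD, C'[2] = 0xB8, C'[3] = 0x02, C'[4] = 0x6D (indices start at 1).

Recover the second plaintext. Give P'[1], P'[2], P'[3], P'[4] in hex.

In CTR with a reused counter, both messages share the same keystream S_i, so C_i ⊕ C'_i = P_i ⊕ P'_i and thus P'_i = P_i ⊕ C_i ⊕ C'_i.
P'[1]: 0xA1 ⊕ 0x62 ⊕ 0xCD = 0x0E.
P'[2]: 0x0C ⊕ 0xC8 ⊕ 0xB8 = 0x7C.
P'[3]: 0x74 ⊕ 0xB1 ⊕ 0x02 = 0xC7.
P'[4]: 0x9D ⊕ 0x5B ⊕ 0x6D = 0xAB.

P'[1] = 0x0E, P'[2] = 0x7C, P'[3] = 0xC7, P'[4] = 0xAB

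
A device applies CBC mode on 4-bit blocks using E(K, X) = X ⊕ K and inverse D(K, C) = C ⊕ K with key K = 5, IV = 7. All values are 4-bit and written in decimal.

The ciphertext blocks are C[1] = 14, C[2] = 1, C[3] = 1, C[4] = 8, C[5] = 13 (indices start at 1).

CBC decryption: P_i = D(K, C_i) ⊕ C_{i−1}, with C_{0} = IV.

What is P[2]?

P[2] = 10

P[2]: D(K, 1) = 4; 4 ⊕ 14 = 10.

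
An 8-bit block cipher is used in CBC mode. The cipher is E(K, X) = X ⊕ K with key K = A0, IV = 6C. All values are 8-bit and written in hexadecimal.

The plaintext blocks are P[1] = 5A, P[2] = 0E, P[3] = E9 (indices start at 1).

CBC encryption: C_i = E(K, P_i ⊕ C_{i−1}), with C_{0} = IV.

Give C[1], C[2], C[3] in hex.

C[1]: P[1] ⊕ 6C = 36; E(K, 36) = 96.
C[2]: P[2] ⊕ 96 = 98; E(K, 98) = 38.
C[3]: P[3] ⊕ 38 = D1; E(K, D1) = 71.

C[1] = 96, C[2] = 38, C[3] = 71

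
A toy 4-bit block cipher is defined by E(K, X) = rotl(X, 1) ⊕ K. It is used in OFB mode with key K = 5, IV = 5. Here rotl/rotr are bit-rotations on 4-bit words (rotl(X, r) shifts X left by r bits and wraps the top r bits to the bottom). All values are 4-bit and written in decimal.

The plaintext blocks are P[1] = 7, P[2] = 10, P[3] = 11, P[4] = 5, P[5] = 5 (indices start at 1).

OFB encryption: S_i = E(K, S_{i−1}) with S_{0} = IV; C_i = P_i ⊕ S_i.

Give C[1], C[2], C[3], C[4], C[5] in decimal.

C[1] = 8, C[2] = 0, C[3] = 11, C[4] = 0, C[5] = 10

C[1]: S = E(K, 5) = 15; 7 ⊕ 15 = 8.
C[2]: S = E(K, 15) = 10; 10 ⊕ 10 = 0.
C[3]: S = E(K, 10) = 0; 11 ⊕ 0 = 11.
C[4]: S = E(K, 0) = 5; 5 ⊕ 5 = 0.
C[5]: S = E(K, 5) = 15; 5 ⊕ 15 = 10.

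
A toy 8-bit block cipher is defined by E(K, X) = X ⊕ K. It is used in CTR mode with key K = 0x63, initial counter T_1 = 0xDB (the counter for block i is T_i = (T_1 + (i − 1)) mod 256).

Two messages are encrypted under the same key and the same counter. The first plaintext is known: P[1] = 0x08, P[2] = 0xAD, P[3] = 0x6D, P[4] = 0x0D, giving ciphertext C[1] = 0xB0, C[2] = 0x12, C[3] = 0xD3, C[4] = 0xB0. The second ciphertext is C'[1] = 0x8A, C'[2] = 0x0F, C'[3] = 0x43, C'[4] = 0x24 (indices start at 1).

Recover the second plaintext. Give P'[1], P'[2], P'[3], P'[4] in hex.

P'[1] = 0x32, P'[2] = 0xB0, P'[3] = 0xFD, P'[4] = 0x99

In CTR with a reused counter, both messages share the same keystream S_i, so C_i ⊕ C'_i = P_i ⊕ P'_i and thus P'_i = P_i ⊕ C_i ⊕ C'_i.
P'[1]: 0x08 ⊕ 0xB0 ⊕ 0x8A = 0x32.
P'[2]: 0xAD ⊕ 0x12 ⊕ 0x0F = 0xB0.
P'[3]: 0x6D ⊕ 0xD3 ⊕ 0x43 = 0xFD.
P'[4]: 0x0D ⊕ 0xB0 ⊕ 0x24 = 0x99.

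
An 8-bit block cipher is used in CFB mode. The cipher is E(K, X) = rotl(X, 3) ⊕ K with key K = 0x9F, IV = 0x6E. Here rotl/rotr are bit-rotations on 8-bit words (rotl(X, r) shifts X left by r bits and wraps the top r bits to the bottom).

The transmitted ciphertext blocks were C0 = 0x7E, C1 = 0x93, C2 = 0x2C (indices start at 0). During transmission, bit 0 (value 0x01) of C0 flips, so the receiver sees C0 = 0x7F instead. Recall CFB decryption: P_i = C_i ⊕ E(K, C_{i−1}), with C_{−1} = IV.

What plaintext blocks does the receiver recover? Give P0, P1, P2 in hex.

Only C0 changed, to 0x7F. In CFB, a change in C_i flips the same bit in P_i and garbles P_{i+1}. Decrypting the received ciphertext:
P0: E(K, 0x6E) = 0xEC; 0x7F ⊕ 0xEC = 0x93.
P1: E(K, 0x7F) = 0x64; 0x93 ⊕ 0x64 = 0xF7.
P2: E(K, 0x93) = 0x03; 0x2C ⊕ 0x03 = 0x2F.
Blocks that differ from the original plaintext: P0, P1.

P0 = 0x93, P1 = 0xF7, P2 = 0x2F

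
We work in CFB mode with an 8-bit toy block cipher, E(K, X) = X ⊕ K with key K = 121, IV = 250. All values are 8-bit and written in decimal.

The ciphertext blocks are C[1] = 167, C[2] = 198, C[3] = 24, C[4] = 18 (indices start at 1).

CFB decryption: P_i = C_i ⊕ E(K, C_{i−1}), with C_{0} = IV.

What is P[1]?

P[1]: E(K, 250) = 131; 167 ⊕ 131 = 36.

P[1] = 36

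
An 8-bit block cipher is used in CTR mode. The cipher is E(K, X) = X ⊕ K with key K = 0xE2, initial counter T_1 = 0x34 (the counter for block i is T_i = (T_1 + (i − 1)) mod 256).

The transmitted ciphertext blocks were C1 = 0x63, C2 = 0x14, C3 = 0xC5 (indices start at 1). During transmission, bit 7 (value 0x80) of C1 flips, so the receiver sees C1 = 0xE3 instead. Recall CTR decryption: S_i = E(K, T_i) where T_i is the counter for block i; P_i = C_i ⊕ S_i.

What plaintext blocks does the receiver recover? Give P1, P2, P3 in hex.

P1 = 0x35, P2 = 0xC3, P3 = 0x11

Only C1 changed, to 0xE3. In CTR, a change in C_i flips the same bit in P_i only; the keystream is unaffected. Decrypting the received ciphertext:
P1: T = 0x34, S = E(K, T) = 0xD6; 0xE3 ⊕ 0xD6 = 0x35.
P2: T = 0x35, S = E(K, T) = 0xD7; 0x14 ⊕ 0xD7 = 0xC3.
P3: T = 0x36, S = E(K, T) = 0xD4; 0xC5 ⊕ 0xD4 = 0x11.
Blocks that differ from the original plaintext: P1.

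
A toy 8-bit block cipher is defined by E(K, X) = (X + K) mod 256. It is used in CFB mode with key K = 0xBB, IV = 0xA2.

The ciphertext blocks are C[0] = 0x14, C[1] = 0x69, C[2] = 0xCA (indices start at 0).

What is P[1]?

P[1] = 0xA6

CFB decryption: P_i = C_i ⊕ E(K, C_{i−1}), with C_{−1} = IV.
P[1]: E(K, 0x14) = 0xCF; 0x69 ⊕ 0xCF = 0xA6.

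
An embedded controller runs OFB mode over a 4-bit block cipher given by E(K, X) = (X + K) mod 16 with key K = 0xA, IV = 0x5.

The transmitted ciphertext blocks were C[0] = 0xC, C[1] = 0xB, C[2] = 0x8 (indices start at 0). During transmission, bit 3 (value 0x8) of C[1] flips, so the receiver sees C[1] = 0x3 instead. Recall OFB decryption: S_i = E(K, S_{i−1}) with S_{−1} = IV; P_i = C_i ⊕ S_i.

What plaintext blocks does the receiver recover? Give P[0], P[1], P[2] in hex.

Only C[1] changed, to 0x3. In OFB, a change in C_i flips the same bit in P_i only; the keystream is unaffected. Decrypting the received ciphertext:
P[0]: S = E(K, 0x5) = 0xF; 0xC ⊕ 0xF = 0x3.
P[1]: S = E(K, 0xF) = 0x9; 0x3 ⊕ 0x9 = 0xA.
P[2]: S = E(K, 0x9) = 0x3; 0x8 ⊕ 0x3 = 0xB.
Blocks that differ from the original plaintext: P[1].

P[0] = 0x3, P[1] = 0xA, P[2] = 0xB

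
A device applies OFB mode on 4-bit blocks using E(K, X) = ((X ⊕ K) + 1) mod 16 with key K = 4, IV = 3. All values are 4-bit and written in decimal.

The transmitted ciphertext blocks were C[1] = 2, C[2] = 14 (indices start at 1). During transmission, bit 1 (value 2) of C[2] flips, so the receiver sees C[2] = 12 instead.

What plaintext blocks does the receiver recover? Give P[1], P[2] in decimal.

OFB decryption: S_i = E(K, S_{i−1}) with S_{0} = IV; P_i = C_i ⊕ S_i.
Only C[2] changed, to 12. In OFB, a change in C_i flips the same bit in P_i only; the keystream is unaffected. Decrypting the received ciphertext:
P[1]: S = E(K, 3) = 8; 2 ⊕ 8 = 10.
P[2]: S = E(K, 8) = 13; 12 ⊕ 13 = 1.
Blocks that differ from the original plaintext: P[2].

P[1] = 10, P[2] = 1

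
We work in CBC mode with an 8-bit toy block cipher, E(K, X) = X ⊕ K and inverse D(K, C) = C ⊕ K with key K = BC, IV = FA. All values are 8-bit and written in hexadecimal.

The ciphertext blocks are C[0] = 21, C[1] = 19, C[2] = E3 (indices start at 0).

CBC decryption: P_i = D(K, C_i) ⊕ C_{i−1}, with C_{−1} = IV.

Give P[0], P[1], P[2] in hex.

P[0] = 67, P[1] = 84, P[2] = 46

P[0]: D(K, 21) = 9D; 9D ⊕ FA = 67.
P[1]: D(K, 19) = A5; A5 ⊕ 21 = 84.
P[2]: D(K, E3) = 5F; 5F ⊕ 19 = 46.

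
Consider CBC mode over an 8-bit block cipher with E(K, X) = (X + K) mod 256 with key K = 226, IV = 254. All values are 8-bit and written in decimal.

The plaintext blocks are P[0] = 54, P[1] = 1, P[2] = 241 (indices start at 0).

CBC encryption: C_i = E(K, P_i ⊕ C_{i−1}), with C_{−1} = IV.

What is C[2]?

C[0]: P[0] ⊕ 254 = 200; E(K, 200) = 170.
C[1]: P[1] ⊕ 170 = 171; E(K, 171) = 141.
C[2]: P[2] ⊕ 141 = 124; E(K, 124) = 94.

C[2] = 94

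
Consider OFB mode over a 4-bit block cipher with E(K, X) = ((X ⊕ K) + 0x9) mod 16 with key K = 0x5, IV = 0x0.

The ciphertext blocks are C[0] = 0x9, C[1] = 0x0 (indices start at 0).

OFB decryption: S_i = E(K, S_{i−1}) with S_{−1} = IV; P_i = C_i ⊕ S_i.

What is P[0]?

P[0] = 0x7

P[0]: S = E(K, 0x0) = 0xE; 0x9 ⊕ 0xE = 0x7.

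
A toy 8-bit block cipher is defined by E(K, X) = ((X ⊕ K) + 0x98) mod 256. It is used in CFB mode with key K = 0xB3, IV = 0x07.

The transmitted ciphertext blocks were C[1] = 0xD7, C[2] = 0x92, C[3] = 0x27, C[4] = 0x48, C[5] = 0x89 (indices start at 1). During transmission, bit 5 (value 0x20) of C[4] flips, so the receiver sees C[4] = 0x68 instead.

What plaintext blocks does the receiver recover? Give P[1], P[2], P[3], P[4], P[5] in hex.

P[1] = 0x9B, P[2] = 0x6E, P[3] = 0x9E, P[4] = 0x44, P[5] = 0xFA

CFB decryption: P_i = C_i ⊕ E(K, C_{i−1}), with C_{0} = IV.
Only C[4] changed, to 0x68. In CFB, a change in C_i flips the same bit in P_i and garbles P_{i+1}. Decrypting the received ciphertext:
P[1]: E(K, 0x07) = 0x4C; 0xD7 ⊕ 0x4C = 0x9B.
P[2]: E(K, 0xD7) = 0xFC; 0x92 ⊕ 0xFC = 0x6E.
P[3]: E(K, 0x92) = 0xB9; 0x27 ⊕ 0xB9 = 0x9E.
P[4]: E(K, 0x27) = 0x2C; 0x68 ⊕ 0x2C = 0x44.
P[5]: E(K, 0x68) = 0x73; 0x89 ⊕ 0x73 = 0xFA.
Blocks that differ from the original plaintext: P[4], P[5].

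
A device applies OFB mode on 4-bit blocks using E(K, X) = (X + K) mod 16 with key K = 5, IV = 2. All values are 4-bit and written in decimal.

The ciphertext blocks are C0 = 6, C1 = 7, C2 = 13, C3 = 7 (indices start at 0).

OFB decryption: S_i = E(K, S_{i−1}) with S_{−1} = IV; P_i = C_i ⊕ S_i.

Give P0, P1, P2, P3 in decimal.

P0: S = E(K, 2) = 7; 6 ⊕ 7 = 1.
P1: S = E(K, 7) = 12; 7 ⊕ 12 = 11.
P2: S = E(K, 12) = 1; 13 ⊕ 1 = 12.
P3: S = E(K, 1) = 6; 7 ⊕ 6 = 1.

P0 = 1, P1 = 11, P2 = 12, P3 = 1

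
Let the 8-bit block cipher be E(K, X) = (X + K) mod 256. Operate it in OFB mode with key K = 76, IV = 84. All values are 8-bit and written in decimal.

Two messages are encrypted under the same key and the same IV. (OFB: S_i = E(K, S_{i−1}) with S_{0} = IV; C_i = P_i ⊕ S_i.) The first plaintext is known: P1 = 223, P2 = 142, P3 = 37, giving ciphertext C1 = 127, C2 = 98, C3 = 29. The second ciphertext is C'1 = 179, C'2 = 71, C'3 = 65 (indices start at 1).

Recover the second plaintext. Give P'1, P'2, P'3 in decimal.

In OFB with a reused IV, both messages share the same keystream S_i, so C_i ⊕ C'_i = P_i ⊕ P'_i and thus P'_i = P_i ⊕ C_i ⊕ C'_i.
P'1: 223 ⊕ 127 ⊕ 179 = 19.
P'2: 142 ⊕ 98 ⊕ 71 = 171.
P'3: 37 ⊕ 29 ⊕ 65 = 121.

P'1 = 19, P'2 = 171, P'3 = 121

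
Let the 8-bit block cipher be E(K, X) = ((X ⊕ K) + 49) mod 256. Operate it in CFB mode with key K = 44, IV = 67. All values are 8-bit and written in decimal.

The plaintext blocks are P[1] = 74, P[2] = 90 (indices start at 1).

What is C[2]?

CFB encryption: C_i = P_i ⊕ E(K, C_{i−1}), with C_{0} = IV.
C[1]: E(K, 67) = 160; 74 ⊕ 160 = 234.
C[2]: E(K, 234) = 247; 90 ⊕ 247 = 173.

C[2] = 173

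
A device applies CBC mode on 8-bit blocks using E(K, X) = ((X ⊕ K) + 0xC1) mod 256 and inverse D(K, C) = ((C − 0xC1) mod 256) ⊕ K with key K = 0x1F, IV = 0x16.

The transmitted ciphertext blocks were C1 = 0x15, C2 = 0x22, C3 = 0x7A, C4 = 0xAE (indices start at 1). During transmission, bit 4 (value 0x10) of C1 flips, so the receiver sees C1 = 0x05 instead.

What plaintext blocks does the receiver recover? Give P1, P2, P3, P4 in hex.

CBC decryption: P_i = D(K, C_i) ⊕ C_{i−1}, with C_{0} = IV.
Only C1 changed, to 0x05. In CBC, a change in C_i garbles P_i and flips the same bit in P_{i+1}. Decrypting the received ciphertext:
P1: D(K, 0x05) = 0x5B; 0x5B ⊕ 0x16 = 0x4D.
P2: D(K, 0x22) = 0x7E; 0x7E ⊕ 0x05 = 0x7B.
P3: D(K, 0x7A) = 0xA6; 0xA6 ⊕ 0x22 = 0x84.
P4: D(K, 0xAE) = 0xF2; 0xF2 ⊕ 0x7A = 0x88.
Blocks that differ from the original plaintext: P1, P2.

P1 = 0x4D, P2 = 0x7B, P3 = 0x84, P4 = 0x88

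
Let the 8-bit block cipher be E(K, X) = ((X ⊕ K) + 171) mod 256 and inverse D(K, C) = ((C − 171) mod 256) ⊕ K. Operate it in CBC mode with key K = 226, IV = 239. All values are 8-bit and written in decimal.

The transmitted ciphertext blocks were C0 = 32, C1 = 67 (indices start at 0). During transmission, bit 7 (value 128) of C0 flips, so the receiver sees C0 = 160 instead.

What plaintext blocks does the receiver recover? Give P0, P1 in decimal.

CBC decryption: P_i = D(K, C_i) ⊕ C_{i−1}, with C_{−1} = IV.
Only C0 changed, to 160. In CBC, a change in C_i garbles P_i and flips the same bit in P_{i+1}. Decrypting the received ciphertext:
P0: D(K, 160) = 23; 23 ⊕ 239 = 248.
P1: D(K, 67) = 122; 122 ⊕ 160 = 218.
Blocks that differ from the original plaintext: P0, P1.

P0 = 248, P1 = 218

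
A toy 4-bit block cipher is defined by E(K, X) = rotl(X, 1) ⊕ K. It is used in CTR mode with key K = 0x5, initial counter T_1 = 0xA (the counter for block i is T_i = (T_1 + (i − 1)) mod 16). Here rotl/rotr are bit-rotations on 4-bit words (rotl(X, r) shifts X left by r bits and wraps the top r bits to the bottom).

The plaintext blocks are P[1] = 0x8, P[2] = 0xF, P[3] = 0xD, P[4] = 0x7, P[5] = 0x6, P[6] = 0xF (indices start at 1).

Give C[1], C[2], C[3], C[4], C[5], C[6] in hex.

C[1] = 0x8, C[2] = 0xD, C[3] = 0x1, C[4] = 0x9, C[5] = 0xE, C[6] = 0x5

CTR encryption: S_i = E(K, T_i) where T_i is the counter for block i; C_i = P_i ⊕ S_i.
C[1]: T = 0xA, S = E(K, T) = 0x0; 0x8 ⊕ 0x0 = 0x8.
C[2]: T = 0xB, S = E(K, T) = 0x2; 0xF ⊕ 0x2 = 0xD.
C[3]: T = 0xC, S = E(K, T) = 0xC; 0xD ⊕ 0xC = 0x1.
C[4]: T = 0xD, S = E(K, T) = 0xE; 0x7 ⊕ 0xE = 0x9.
C[5]: T = 0xE, S = E(K, T) = 0x8; 0x6 ⊕ 0x8 = 0xE.
C[6]: T = 0xF, S = E(K, T) = 0xA; 0xF ⊕ 0xA = 0x5.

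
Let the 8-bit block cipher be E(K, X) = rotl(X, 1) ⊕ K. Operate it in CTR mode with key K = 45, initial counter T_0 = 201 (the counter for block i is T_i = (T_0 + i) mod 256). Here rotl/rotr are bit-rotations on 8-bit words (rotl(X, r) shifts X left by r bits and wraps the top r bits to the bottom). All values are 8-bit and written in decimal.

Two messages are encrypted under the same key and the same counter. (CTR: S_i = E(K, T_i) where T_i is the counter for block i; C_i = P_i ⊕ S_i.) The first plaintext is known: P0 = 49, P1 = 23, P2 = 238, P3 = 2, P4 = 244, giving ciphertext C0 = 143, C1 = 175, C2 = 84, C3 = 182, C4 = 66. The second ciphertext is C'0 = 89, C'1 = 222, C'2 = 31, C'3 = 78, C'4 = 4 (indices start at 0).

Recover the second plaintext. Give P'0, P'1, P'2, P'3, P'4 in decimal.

P'0 = 231, P'1 = 102, P'2 = 165, P'3 = 250, P'4 = 178

In CTR with a reused counter, both messages share the same keystream S_i, so C_i ⊕ C'_i = P_i ⊕ P'_i and thus P'_i = P_i ⊕ C_i ⊕ C'_i.
P'0: 49 ⊕ 143 ⊕ 89 = 231.
P'1: 23 ⊕ 175 ⊕ 222 = 102.
P'2: 238 ⊕ 84 ⊕ 31 = 165.
P'3: 2 ⊕ 182 ⊕ 78 = 250.
P'4: 244 ⊕ 66 ⊕ 4 = 178.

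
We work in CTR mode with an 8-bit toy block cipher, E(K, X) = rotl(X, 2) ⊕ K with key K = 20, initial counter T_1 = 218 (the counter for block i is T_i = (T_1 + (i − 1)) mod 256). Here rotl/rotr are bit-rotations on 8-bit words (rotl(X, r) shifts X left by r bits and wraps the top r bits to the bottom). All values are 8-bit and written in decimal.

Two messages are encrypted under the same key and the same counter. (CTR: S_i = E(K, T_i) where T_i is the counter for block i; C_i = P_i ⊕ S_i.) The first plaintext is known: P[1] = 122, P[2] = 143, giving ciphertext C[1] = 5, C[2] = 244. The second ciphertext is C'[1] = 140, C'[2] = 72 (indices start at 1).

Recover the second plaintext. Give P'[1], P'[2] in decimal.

In CTR with a reused counter, both messages share the same keystream S_i, so C_i ⊕ C'_i = P_i ⊕ P'_i and thus P'_i = P_i ⊕ C_i ⊕ C'_i.
P'[1]: 122 ⊕ 5 ⊕ 140 = 243.
P'[2]: 143 ⊕ 244 ⊕ 72 = 51.

P'[1] = 243, P'[2] = 51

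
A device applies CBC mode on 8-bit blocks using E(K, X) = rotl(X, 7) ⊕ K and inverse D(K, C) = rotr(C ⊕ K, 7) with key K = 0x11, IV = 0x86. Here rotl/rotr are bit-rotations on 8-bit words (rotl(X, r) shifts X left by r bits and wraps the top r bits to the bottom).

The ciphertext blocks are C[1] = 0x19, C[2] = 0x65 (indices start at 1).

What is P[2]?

CBC decryption: P_i = D(K, C_i) ⊕ C_{i−1}, with C_{0} = IV.
P[2]: D(K, 0x65) = 0xE8; 0xE8 ⊕ 0x19 = 0xF1.

P[2] = 0xF1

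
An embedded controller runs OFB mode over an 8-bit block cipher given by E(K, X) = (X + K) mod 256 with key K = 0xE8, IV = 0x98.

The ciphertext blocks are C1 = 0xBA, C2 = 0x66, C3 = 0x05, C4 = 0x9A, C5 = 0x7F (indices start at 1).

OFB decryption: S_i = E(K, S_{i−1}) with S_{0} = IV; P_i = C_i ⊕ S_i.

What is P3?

P3 = 0x55

P1: S = E(K, 0x98) = 0x80; 0xBA ⊕ 0x80 = 0x3A.
P2: S = E(K, 0x80) = 0x68; 0x66 ⊕ 0x68 = 0x0E.
P3: S = E(K, 0x68) = 0x50; 0x05 ⊕ 0x50 = 0x55.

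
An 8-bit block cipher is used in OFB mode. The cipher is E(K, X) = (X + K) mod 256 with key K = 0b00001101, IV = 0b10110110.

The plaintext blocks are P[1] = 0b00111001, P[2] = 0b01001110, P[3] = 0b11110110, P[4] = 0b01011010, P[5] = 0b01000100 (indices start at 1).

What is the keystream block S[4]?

OFB encryption: S_i = E(K, S_{i−1}) with S_{0} = IV; C_i = P_i ⊕ S_i.
C[1]: S = E(K, 0b10110110) = 0b11000011; 0b00111001 ⊕ 0b11000011 = 0b11111010.
C[2]: S = E(K, 0b11000011) = 0b11010000; 0b01001110 ⊕ 0b11010000 = 0b10011110.
C[3]: S = E(K, 0b11010000) = 0b11011101; 0b11110110 ⊕ 0b11011101 = 0b00101011.
C[4]: S = E(K, 0b11011101) = 0b11101010; 0b01011010 ⊕ 0b11101010 = 0b10110000.
So S[4] = 0b11101010.

0b11101010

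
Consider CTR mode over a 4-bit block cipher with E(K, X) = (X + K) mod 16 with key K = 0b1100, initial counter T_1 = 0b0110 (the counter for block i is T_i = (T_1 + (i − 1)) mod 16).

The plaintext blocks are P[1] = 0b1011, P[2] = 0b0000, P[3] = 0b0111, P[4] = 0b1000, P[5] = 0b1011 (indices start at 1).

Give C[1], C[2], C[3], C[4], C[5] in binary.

CTR encryption: S_i = E(K, T_i) where T_i is the counter for block i; C_i = P_i ⊕ S_i.
C[1]: T = 0b0110, S = E(K, T) = 0b0010; 0b1011 ⊕ 0b0010 = 0b1001.
C[2]: T = 0b0111, S = E(K, T) = 0b0011; 0b0000 ⊕ 0b0011 = 0b0011.
C[3]: T = 0b1000, S = E(K, T) = 0b0100; 0b0111 ⊕ 0b0100 = 0b0011.
C[4]: T = 0b1001, S = E(K, T) = 0b0101; 0b1000 ⊕ 0b0101 = 0b1101.
C[5]: T = 0b1010, S = E(K, T) = 0b0110; 0b1011 ⊕ 0b0110 = 0b1101.

C[1] = 0b1001, C[2] = 0b0011, C[3] = 0b0011, C[4] = 0b1101, C[5] = 0b1101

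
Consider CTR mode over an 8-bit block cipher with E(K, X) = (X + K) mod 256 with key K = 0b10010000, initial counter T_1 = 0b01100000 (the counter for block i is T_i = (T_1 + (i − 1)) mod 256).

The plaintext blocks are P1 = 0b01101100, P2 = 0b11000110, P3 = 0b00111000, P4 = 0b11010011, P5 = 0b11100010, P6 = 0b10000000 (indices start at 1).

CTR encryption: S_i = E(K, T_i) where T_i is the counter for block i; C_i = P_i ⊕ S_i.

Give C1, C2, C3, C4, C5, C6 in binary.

C1 = 0b10011100, C2 = 0b00110111, C3 = 0b11001010, C4 = 0b00100000, C5 = 0b00010110, C6 = 0b01110101

C1: T = 0b01100000, S = E(K, T) = 0b11110000; 0b01101100 ⊕ 0b11110000 = 0b10011100.
C2: T = 0b01100001, S = E(K, T) = 0b11110001; 0b11000110 ⊕ 0b11110001 = 0b00110111.
C3: T = 0b01100010, S = E(K, T) = 0b11110010; 0b00111000 ⊕ 0b11110010 = 0b11001010.
C4: T = 0b01100011, S = E(K, T) = 0b11110011; 0b11010011 ⊕ 0b11110011 = 0b00100000.
C5: T = 0b01100100, S = E(K, T) = 0b11110100; 0b11100010 ⊕ 0b11110100 = 0b00010110.
C6: T = 0b01100101, S = E(K, T) = 0b11110101; 0b10000000 ⊕ 0b11110101 = 0b01110101.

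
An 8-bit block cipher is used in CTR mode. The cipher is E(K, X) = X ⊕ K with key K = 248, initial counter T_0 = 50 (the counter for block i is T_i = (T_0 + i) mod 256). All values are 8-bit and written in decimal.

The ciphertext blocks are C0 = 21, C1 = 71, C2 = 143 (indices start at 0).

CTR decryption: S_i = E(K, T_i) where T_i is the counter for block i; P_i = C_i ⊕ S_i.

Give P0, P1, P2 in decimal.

P0 = 223, P1 = 140, P2 = 67

P0: T = 50, S = E(K, T) = 202; 21 ⊕ 202 = 223.
P1: T = 51, S = E(K, T) = 203; 71 ⊕ 203 = 140.
P2: T = 52, S = E(K, T) = 204; 143 ⊕ 204 = 67.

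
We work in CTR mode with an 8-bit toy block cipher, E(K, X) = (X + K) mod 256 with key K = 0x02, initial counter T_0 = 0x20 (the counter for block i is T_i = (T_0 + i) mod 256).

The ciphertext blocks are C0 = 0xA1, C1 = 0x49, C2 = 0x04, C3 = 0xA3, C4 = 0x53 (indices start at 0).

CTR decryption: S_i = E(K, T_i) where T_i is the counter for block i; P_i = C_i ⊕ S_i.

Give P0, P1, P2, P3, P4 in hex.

P0: T = 0x20, S = E(K, T) = 0x22; 0xA1 ⊕ 0x22 = 0x83.
P1: T = 0x21, S = E(K, T) = 0x23; 0x49 ⊕ 0x23 = 0x6A.
P2: T = 0x22, S = E(K, T) = 0x24; 0x04 ⊕ 0x24 = 0x20.
P3: T = 0x23, S = E(K, T) = 0x25; 0xA3 ⊕ 0x25 = 0x86.
P4: T = 0x24, S = E(K, T) = 0x26; 0x53 ⊕ 0x26 = 0x75.

P0 = 0x83, P1 = 0x6A, P2 = 0x20, P3 = 0x86, P4 = 0x75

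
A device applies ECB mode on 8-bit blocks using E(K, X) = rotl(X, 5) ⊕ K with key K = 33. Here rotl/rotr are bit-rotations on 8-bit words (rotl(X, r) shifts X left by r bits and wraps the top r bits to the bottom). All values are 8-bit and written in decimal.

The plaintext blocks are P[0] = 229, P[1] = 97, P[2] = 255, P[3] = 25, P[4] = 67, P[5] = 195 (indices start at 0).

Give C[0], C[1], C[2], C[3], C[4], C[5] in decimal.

ECB encryption: C_i = E(K, P_i).
C[0]: E(K, 229) = 157.
C[1]: E(K, 97) = 13.
C[2]: E(K, 255) = 222.
C[3]: E(K, 25) = 2.
C[4]: E(K, 67) = 73.
C[5]: E(K, 195) = 89.

C[0] = 157, C[1] = 13, C[2] = 222, C[3] = 2, C[4] = 73, C[5] = 89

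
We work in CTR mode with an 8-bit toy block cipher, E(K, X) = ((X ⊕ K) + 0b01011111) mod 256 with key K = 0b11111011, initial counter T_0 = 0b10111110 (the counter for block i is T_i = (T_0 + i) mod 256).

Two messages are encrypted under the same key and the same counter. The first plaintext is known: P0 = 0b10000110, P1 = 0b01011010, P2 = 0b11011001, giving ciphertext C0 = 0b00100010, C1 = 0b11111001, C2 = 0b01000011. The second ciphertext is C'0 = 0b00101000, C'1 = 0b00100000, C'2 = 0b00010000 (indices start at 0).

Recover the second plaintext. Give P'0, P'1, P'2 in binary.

In CTR with a reused counter, both messages share the same keystream S_i, so C_i ⊕ C'_i = P_i ⊕ P'_i and thus P'_i = P_i ⊕ C_i ⊕ C'_i.
P'0: 0b10000110 ⊕ 0b00100010 ⊕ 0b00101000 = 0b10001100.
P'1: 0b01011010 ⊕ 0b11111001 ⊕ 0b00100000 = 0b10000011.
P'2: 0b11011001 ⊕ 0b01000011 ⊕ 0b00010000 = 0b10001010.

P'0 = 0b10001100, P'1 = 0b10000011, P'2 = 0b10001010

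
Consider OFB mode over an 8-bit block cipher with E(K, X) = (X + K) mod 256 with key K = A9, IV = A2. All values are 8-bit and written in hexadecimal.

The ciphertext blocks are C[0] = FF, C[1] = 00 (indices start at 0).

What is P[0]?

P[0] = B4

OFB decryption: S_i = E(K, S_{i−1}) with S_{−1} = IV; P_i = C_i ⊕ S_i.
P[0]: S = E(K, A2) = 4B; FF ⊕ 4B = B4.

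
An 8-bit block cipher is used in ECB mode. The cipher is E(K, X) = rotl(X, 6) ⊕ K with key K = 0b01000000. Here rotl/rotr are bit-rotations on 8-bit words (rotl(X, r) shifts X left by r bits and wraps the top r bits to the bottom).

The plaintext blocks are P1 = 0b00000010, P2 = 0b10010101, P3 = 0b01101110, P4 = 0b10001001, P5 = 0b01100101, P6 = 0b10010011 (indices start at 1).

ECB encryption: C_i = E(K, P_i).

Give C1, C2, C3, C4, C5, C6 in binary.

C1 = 0b11000000, C2 = 0b00100101, C3 = 0b11011011, C4 = 0b00100010, C5 = 0b00011001, C6 = 0b10100100

C1: E(K, 0b00000010) = 0b11000000.
C2: E(K, 0b10010101) = 0b00100101.
C3: E(K, 0b01101110) = 0b11011011.
C4: E(K, 0b10001001) = 0b00100010.
C5: E(K, 0b01100101) = 0b00011001.
C6: E(K, 0b10010011) = 0b10100100.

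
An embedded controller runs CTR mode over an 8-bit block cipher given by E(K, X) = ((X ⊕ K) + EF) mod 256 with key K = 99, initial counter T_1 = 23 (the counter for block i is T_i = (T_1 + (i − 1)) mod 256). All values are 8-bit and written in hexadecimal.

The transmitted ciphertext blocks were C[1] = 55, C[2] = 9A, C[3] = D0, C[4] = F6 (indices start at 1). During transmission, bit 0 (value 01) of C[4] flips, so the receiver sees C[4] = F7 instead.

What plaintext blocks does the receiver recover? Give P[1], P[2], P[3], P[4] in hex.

P[1] = FC, P[2] = 36, P[3] = 7B, P[4] = 59

CTR decryption: S_i = E(K, T_i) where T_i is the counter for block i; P_i = C_i ⊕ S_i.
Only C[4] changed, to F7. In CTR, a change in C_i flips the same bit in P_i only; the keystream is unaffected. Decrypting the received ciphertext:
P[1]: T = 23, S = E(K, T) = A9; 55 ⊕ A9 = FC.
P[2]: T = 24, S = E(K, T) = AC; 9A ⊕ AC = 36.
P[3]: T = 25, S = E(K, T) = AB; D0 ⊕ AB = 7B.
P[4]: T = 26, S = E(K, T) = AE; F7 ⊕ AE = 59.
Blocks that differ from the original plaintext: P[4].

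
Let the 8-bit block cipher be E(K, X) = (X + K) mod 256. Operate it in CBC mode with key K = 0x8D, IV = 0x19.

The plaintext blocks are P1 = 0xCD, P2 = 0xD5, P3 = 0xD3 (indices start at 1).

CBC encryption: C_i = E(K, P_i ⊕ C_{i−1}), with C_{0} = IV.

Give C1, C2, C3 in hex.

C1: P1 ⊕ 0x19 = 0xD4; E(K, 0xD4) = 0x61.
C2: P2 ⊕ 0x61 = 0xB4; E(K, 0xB4) = 0x41.
C3: P3 ⊕ 0x41 = 0x92; E(K, 0x92) = 0x1F.

C1 = 0x61, C2 = 0x41, C3 = 0x1F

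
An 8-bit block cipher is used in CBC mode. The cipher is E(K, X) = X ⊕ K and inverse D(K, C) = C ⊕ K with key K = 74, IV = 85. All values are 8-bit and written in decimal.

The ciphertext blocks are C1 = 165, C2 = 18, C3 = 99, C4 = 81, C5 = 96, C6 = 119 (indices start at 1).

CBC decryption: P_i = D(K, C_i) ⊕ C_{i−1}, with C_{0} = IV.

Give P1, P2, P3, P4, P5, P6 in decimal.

P1 = 186, P2 = 253, P3 = 59, P4 = 120, P5 = 123, P6 = 93

P1: D(K, 165) = 239; 239 ⊕ 85 = 186.
P2: D(K, 18) = 88; 88 ⊕ 165 = 253.
P3: D(K, 99) = 41; 41 ⊕ 18 = 59.
P4: D(K, 81) = 27; 27 ⊕ 99 = 120.
P5: D(K, 96) = 42; 42 ⊕ 81 = 123.
P6: D(K, 119) = 61; 61 ⊕ 96 = 93.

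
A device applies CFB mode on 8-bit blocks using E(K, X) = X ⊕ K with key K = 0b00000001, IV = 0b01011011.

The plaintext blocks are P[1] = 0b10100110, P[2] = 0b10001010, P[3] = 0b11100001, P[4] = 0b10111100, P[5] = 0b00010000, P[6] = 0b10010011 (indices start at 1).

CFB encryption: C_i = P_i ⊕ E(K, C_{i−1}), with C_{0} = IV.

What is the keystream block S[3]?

0b01110110

C[1]: E(K, 0b01011011) = 0b01011010; 0b10100110 ⊕ 0b01011010 = 0b11111100.
C[2]: E(K, 0b11111100) = 0b11111101; 0b10001010 ⊕ 0b11111101 = 0b01110111.
C[3]: E(K, 0b01110111) = 0b01110110; 0b11100001 ⊕ 0b01110110 = 0b10010111.
So S[3] = 0b01110110.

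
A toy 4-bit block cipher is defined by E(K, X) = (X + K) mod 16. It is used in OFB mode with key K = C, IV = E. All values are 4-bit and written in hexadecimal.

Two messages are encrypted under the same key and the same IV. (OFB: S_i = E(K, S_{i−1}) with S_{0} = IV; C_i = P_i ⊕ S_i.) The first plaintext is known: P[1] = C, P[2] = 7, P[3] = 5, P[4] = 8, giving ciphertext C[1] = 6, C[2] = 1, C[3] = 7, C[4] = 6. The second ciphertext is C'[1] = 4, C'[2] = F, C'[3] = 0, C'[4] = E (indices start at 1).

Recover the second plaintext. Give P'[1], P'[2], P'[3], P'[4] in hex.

P'[1] = E, P'[2] = 9, P'[3] = 2, P'[4] = 0

In OFB with a reused IV, both messages share the same keystream S_i, so C_i ⊕ C'_i = P_i ⊕ P'_i and thus P'_i = P_i ⊕ C_i ⊕ C'_i.
P'[1]: C ⊕ 6 ⊕ 4 = E.
P'[2]: 7 ⊕ 1 ⊕ F = 9.
P'[3]: 5 ⊕ 7 ⊕ 0 = 2.
P'[4]: 8 ⊕ 6 ⊕ E = 0.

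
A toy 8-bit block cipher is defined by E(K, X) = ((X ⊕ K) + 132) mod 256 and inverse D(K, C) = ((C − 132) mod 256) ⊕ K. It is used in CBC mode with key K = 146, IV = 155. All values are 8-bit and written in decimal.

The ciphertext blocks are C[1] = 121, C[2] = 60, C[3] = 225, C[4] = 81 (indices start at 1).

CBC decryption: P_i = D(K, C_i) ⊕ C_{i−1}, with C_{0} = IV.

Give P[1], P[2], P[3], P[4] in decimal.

P[1]: D(K, 121) = 103; 103 ⊕ 155 = 252.
P[2]: D(K, 60) = 42; 42 ⊕ 121 = 83.
P[3]: D(K, 225) = 207; 207 ⊕ 60 = 243.
P[4]: D(K, 81) = 95; 95 ⊕ 225 = 190.

P[1] = 252, P[2] = 83, P[3] = 243, P[4] = 190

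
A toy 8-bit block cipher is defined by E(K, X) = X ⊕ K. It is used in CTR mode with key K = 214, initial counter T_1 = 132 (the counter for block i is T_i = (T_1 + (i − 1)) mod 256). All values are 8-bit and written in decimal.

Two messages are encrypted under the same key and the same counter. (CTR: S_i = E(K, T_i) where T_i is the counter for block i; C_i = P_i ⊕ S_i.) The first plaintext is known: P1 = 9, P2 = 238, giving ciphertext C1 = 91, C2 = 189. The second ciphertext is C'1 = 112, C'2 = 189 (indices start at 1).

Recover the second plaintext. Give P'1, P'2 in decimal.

P'1 = 34, P'2 = 238

In CTR with a reused counter, both messages share the same keystream S_i, so C_i ⊕ C'_i = P_i ⊕ P'_i and thus P'_i = P_i ⊕ C_i ⊕ C'_i.
P'1: 9 ⊕ 91 ⊕ 112 = 34.
P'2: 238 ⊕ 189 ⊕ 189 = 238.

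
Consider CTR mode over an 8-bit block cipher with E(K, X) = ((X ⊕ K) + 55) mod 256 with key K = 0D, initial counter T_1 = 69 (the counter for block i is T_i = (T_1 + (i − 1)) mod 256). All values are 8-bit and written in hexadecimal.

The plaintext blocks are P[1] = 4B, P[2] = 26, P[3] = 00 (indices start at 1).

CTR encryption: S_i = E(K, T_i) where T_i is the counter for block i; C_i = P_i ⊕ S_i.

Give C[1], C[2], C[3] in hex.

C[1] = F2, C[2] = 9A, C[3] = BB

C[1]: T = 69, S = E(K, T) = B9; 4B ⊕ B9 = F2.
C[2]: T = 6A, S = E(K, T) = BC; 26 ⊕ BC = 9A.
C[3]: T = 6B, S = E(K, T) = BB; 00 ⊕ BB = BB.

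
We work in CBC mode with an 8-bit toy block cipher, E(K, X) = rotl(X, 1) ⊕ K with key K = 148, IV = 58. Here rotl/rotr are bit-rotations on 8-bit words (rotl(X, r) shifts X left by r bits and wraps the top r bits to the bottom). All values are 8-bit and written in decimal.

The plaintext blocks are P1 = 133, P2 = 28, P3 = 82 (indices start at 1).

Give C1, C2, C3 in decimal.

CBC encryption: C_i = E(K, P_i ⊕ C_{i−1}), with C_{0} = IV.
C1: P1 ⊕ 58 = 191; E(K, 191) = 235.
C2: P2 ⊕ 235 = 247; E(K, 247) = 123.
C3: P3 ⊕ 123 = 41; E(K, 41) = 198.

C1 = 235, C2 = 123, C3 = 198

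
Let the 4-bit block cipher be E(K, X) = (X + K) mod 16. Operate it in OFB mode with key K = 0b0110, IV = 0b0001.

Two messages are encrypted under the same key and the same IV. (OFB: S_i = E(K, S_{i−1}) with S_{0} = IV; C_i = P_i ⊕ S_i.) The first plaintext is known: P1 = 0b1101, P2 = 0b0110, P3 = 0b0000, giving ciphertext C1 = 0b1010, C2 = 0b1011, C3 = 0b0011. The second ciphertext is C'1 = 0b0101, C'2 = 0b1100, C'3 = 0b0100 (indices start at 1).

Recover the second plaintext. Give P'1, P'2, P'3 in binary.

In OFB with a reused IV, both messages share the same keystream S_i, so C_i ⊕ C'_i = P_i ⊕ P'_i and thus P'_i = P_i ⊕ C_i ⊕ C'_i.
P'1: 0b1101 ⊕ 0b1010 ⊕ 0b0101 = 0b0010.
P'2: 0b0110 ⊕ 0b1011 ⊕ 0b1100 = 0b0001.
P'3: 0b0000 ⊕ 0b0011 ⊕ 0b0100 = 0b0111.

P'1 = 0b0010, P'2 = 0b0001, P'3 = 0b0111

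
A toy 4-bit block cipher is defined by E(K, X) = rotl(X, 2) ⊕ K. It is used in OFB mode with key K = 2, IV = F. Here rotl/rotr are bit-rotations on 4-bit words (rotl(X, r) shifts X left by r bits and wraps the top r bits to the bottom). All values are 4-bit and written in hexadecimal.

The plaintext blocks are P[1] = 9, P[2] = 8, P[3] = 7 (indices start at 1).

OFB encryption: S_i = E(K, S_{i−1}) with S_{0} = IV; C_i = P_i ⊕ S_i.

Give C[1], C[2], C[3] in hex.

C[1]: S = E(K, F) = D; 9 ⊕ D = 4.
C[2]: S = E(K, D) = 5; 8 ⊕ 5 = D.
C[3]: S = E(K, 5) = 7; 7 ⊕ 7 = 0.

C[1] = 4, C[2] = D, C[3] = 0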